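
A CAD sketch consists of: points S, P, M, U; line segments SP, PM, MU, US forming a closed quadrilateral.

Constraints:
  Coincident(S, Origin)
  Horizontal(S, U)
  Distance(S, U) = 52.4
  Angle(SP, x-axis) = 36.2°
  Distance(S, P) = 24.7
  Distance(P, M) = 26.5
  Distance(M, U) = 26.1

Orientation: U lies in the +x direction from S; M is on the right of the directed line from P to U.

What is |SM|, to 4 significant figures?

30.37

Checks: |PM| = 26.50 ✓; |MU| = 26.10 ✓.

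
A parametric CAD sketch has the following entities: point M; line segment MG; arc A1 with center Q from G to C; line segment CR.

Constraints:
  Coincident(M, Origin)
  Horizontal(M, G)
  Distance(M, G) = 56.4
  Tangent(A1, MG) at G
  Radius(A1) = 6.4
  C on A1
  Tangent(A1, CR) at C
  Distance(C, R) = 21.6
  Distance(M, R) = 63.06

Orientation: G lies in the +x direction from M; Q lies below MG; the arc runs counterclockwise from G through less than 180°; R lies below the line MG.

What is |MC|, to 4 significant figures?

50.89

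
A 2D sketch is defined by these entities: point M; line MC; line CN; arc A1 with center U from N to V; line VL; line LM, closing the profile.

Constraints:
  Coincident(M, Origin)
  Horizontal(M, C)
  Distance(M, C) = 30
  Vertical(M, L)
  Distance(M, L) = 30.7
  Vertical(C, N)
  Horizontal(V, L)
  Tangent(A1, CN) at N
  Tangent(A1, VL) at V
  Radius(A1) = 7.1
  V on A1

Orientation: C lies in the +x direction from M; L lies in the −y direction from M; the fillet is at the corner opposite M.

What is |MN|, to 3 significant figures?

38.2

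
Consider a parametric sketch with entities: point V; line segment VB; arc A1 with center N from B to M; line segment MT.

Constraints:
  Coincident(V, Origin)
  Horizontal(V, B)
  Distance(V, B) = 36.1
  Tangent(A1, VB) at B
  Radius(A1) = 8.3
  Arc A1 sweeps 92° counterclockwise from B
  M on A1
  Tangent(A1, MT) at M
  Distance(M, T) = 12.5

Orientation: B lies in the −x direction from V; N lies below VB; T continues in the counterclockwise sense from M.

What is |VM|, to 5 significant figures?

45.218

V is at the origin; V and B share the same y with |VB| = 36.1 and B on the −x side, so B = (-36.100, 0.0000). Since A1 is tangent to VB there, NB ⟂ VB, so N = B + (0, -8.3) = (-36.100, -8.3000). On A1, B sits at bearing 90° from N; a 92° counterclockwise sweep puts M at bearing 182°, so M = N + 8.3·(cos 182°, sin 182°) = (-44.395, -8.5897). Then |VM| = |M − V| = 45.218.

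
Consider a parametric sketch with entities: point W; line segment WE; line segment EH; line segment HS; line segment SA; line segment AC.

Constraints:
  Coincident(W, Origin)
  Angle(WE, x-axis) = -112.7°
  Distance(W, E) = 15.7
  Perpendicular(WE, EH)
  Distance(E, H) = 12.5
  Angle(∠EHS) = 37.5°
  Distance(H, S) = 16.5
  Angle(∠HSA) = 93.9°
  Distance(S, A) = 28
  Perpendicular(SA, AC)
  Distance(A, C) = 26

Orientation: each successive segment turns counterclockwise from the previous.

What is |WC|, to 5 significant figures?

43.854

∠HSA = 93.9° gives SA at -154.10° from the x-axis; with |SA| = 28.0, A = (-27.915, -17.220). The perpendicularity gives AC at right angles to SA, so AC runs at -64.100°; with |AC| = 26.0, C = (-16.558, -40.608). Then |WC| = |C − W| = 43.854.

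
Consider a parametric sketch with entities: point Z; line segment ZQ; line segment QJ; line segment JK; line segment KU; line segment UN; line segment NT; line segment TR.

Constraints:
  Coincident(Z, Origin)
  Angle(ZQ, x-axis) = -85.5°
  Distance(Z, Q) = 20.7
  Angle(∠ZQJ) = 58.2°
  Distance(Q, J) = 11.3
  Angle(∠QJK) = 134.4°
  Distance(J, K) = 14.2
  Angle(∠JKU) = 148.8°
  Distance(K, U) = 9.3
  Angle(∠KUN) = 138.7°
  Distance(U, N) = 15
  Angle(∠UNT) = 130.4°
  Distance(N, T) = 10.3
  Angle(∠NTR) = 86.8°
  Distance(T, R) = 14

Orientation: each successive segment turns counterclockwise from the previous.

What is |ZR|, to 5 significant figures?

7.6027

∠UNT = 130.4° gives NT at -156.00° from the x-axis; with |NT| = 10.3, T = (-13.854, 10.958). ∠NTR = 86.8° gives TR at -62.800° from the x-axis; with |TR| = 14.0, R = (-7.4545, -1.4937). Then |ZR| = |R − Z| = 7.6027.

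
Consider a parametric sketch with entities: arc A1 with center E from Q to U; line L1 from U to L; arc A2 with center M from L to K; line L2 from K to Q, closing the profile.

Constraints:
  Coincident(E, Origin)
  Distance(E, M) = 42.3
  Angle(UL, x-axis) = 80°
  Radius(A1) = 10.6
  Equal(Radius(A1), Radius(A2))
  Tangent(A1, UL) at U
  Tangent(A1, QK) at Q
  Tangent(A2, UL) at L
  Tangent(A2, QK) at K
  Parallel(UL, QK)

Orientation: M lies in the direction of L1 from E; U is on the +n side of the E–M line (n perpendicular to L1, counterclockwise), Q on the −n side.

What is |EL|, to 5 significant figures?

43.608

The slot axis is L1's direction at 80.0°, so u = (cos 80.0°, sin 80.0°) = (0.17365, 0.98481) and n = (−sin 80.0°, cos 80.0°) = (-0.98481, 0.17365). E is at the origin and M lies 42.3 along u from E, so M = 42.3·u = (7.3453, 41.657). Tangency of A1 to both parallel lines with radius 10.6 puts U and Q at E ± 10.6·n: U = (-10.439, 1.8407), Q = (10.439, -1.8407). Equal radii place L and K the same way about M: L = M + 10.6·n = (-3.0936, 43.498), K = M − 10.6·n = (17.784, 39.817). Then |EL| = |L − E| = 43.608.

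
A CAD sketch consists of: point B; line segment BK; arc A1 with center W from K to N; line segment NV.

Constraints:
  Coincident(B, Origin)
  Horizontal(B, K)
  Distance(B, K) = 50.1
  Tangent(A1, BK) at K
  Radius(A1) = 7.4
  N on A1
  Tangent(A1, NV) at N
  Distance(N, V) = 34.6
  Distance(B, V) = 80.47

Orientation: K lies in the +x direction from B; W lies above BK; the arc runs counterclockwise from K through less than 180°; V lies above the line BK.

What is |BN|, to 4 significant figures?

56.81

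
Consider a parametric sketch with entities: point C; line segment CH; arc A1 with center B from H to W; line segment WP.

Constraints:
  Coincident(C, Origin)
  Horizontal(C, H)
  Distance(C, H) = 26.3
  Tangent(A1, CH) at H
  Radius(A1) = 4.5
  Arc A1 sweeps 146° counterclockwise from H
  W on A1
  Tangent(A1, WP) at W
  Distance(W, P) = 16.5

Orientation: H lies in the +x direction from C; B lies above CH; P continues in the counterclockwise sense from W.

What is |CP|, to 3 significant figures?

23.1

On A1, H sits at bearing -90° from B; a 146° counterclockwise sweep puts W at bearing 56°, so W = B + 4.5·(cos 56°, sin 56°) = (28.8, 8.23). A1 meets WP tangentially, so BW is at right angles to WP, so WP runs along (−sin 56°, cos 56°); with |WP| = 16.5, P = (15.1, 17.5). Then |CP| = |P − C| = 23.1.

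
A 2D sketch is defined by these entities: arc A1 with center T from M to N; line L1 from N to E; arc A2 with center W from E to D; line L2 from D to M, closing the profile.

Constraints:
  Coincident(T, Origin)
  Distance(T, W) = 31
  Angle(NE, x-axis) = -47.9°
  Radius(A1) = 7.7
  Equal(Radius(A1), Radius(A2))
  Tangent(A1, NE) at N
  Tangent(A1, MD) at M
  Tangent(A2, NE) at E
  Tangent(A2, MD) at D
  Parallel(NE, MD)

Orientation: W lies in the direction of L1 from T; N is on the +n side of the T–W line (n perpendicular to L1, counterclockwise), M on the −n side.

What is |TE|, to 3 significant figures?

31.9

The slot axis is L1's direction at -47.9°, so u = (cos -47.9°, sin -47.9°) = (0.670, -0.742) and n = (−sin -47.9°, cos -47.9°) = (0.742, 0.670). T is at the origin and W lies 31.0 along u from T, so W = 31.0·u = (20.8, -23.0). Tangency of A1 to both parallel lines with radius 7.7 puts N and M at T ± 7.7·n: N = (5.71, 5.16), M = (-5.71, -5.16). Equal radii place E and D the same way about W: E = W + 7.7·n = (26.5, -17.8), D = W − 7.7·n = (15.1, -28.2). Then |TE| = |E − T| = 31.9.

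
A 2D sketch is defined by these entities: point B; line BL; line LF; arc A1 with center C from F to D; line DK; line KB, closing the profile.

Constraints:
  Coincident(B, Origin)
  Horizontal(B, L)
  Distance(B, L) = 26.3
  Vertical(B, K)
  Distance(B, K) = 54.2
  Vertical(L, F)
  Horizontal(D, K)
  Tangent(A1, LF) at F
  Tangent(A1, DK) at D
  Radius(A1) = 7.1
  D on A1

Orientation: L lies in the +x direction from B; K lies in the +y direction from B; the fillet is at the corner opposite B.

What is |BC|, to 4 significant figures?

50.86

B and K share the same x with |BK| = 54.2 and K on the +y side, so K = (0.000, 54.20). The virtual corner opposite B is at (26.30, 54.20). A1 meets LF tangentially, so CF is at right angles to LF and A1 meets DK tangentially, so CD is at right angles to DK, with radius 7.1, so the center C sits 7.1 in from both sides at C = (19.20, 47.10). Then |BC| = |C − B| = 50.86.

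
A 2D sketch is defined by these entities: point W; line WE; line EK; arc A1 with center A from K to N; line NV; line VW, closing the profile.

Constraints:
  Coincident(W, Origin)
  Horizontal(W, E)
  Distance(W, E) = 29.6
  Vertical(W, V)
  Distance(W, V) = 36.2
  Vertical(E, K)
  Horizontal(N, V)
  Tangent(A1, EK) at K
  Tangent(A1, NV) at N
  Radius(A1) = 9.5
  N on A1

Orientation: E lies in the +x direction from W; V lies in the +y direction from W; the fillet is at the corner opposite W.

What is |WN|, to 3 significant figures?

41.4

W is at the origin; WE is horizontal with |WE| = 29.6 and E on the +x side, so E = (29.6, 0.00). WV is vertical with |WV| = 36.2 and V on the +y side, so V = (0.00, 36.2). The virtual corner opposite W is at (29.6, 36.2). A1 meets EK tangentially, so AK is at right angles to EK and A1 meets NV tangentially, so AN is at right angles to NV, with radius 9.5, so the center A sits 9.5 in from both sides at A = (20.1, 26.7). That places the tangent points at K = (29.6, 26.7) on EK and N = (20.1, 36.2) on NV. Then |WN| = |N − W| = 41.4.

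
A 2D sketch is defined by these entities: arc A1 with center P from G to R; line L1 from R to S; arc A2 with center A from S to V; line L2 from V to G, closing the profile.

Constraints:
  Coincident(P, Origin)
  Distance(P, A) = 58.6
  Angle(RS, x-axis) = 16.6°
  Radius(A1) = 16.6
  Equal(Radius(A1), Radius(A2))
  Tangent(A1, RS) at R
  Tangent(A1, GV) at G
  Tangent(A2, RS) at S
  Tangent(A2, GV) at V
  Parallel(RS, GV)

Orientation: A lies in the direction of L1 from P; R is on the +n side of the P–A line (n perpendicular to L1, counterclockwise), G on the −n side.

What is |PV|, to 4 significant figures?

60.91

The slot axis is L1's direction at 16.6°, so u = (cos 16.6°, sin 16.6°) = (0.9583, 0.2857) and n = (−sin 16.6°, cos 16.6°) = (-0.2857, 0.9583). P is at the origin and A lies 58.6 along u from P, so A = 58.6·u = (56.16, 16.74). Tangency of A1 to both parallel lines with radius 16.6 puts R and G at P ± 16.6·n: R = (-4.742, 15.91), G = (4.742, -15.91). Equal radii place S and V the same way about A: S = A + 16.6·n = (51.42, 32.65), V = A − 16.6·n = (60.90, 0.8332). Then |PV| = |V − P| = 60.91.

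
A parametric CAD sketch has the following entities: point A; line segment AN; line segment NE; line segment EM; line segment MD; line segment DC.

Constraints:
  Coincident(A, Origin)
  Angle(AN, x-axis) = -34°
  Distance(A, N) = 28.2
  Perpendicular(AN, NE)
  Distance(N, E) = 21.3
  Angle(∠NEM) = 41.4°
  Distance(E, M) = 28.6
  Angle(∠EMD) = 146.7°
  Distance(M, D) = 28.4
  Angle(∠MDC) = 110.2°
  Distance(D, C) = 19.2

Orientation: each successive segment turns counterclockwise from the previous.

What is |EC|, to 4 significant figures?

58.98

A is at the origin; AN runs at -34.0° with length 28.2, so N = (23.38, -15.77). AN ⟂ NE, so NE runs at 56.00°; with |NE| = 21.3, E = (35.29, 1.889). ∠NEM = 41.4° gives EM at -165.4° from the x-axis; with |EM| = 28.6, M = (7.613, -5.320). ∠EMD = 146.7° gives MD at -132.1° from the x-axis; with |MD| = 28.4, D = (-11.43, -26.39). ∠MDC = 110.2° gives DC at -62.30° from the x-axis; with |DC| = 19.2, C = (-2.502, -43.39). Then |EC| = |C − E| = 58.98.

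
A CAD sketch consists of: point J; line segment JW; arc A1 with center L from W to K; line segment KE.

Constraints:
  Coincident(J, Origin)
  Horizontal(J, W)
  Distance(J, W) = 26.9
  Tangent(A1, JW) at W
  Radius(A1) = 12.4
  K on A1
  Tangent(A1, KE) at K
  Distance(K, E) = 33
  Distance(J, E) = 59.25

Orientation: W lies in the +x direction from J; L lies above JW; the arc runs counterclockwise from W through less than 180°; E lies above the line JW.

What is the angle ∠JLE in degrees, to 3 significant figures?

132°

J is at the origin; JW is horizontal with |JW| = 26.9 and W on the +x side, so W = (26.9, 0.00). A1 meets JW tangentially, so LW is at right angles to JW, so L = W + (0, 12.4) = (26.9, 12.4). Since LK ⟂ KE (tangency), |LE| = √(12.4² + 33.0²) = 35.3 regardless of where K sits on A1. So E lies on both circle(J, 59.25) and circle(L, 35.3); the above-JW intersection is E = (37.2, 46.1). K is the foot of the tangent from E: K = (39.3, 13.2).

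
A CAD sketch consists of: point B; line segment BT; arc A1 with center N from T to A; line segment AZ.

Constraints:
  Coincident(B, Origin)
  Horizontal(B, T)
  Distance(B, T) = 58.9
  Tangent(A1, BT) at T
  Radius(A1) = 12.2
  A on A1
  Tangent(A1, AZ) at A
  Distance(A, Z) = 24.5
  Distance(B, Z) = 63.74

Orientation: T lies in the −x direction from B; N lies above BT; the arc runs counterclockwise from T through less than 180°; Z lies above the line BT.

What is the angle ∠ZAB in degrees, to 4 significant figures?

116.3°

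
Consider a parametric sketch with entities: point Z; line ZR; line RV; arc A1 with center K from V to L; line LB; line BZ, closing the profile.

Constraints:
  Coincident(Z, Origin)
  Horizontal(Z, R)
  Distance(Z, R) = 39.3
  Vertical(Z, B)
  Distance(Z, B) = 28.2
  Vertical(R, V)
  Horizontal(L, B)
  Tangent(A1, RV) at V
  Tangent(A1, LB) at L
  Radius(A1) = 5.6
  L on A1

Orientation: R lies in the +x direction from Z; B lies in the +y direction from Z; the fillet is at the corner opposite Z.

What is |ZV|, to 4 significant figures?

45.33

Z is at the origin; Z and R share the same y with |ZR| = 39.3 and R on the +x side, so R = (39.30, 0.000). Z and B share the same x with |ZB| = 28.2 and B on the +y side, so B = (0.000, 28.20). The virtual corner opposite Z is at (39.30, 28.20). Since A1 is tangent to RV there, KV ⟂ RV and A1 meets LB tangentially, so KL is at right angles to LB, with radius 5.6, so the center K sits 5.6 in from both sides at K = (33.70, 22.60). That places the tangent points at V = (39.30, 22.60) on RV and L = (33.70, 28.20) on LB. Then |ZV| = |V − Z| = 45.33.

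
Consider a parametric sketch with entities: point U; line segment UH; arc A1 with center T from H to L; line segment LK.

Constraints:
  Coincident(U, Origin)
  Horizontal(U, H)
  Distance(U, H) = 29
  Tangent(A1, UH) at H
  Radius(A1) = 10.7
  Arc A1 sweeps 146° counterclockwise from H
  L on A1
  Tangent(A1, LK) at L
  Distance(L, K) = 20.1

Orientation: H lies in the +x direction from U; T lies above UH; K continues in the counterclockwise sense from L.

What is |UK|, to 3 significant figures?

35.8

U is at the origin; U and H share the same y with |UH| = 29.0 and H on the +x side, so H = (29.0, 0.00). Tangency of A1 to UH means the radius TH is perpendicular to UH, so T = H + (0, 10.7) = (29.0, 10.7). On A1, H sits at bearing -90° from T; a 146° counterclockwise sweep puts L at bearing 56°, so L = T + 10.7·(cos 56°, sin 56°) = (35.0, 19.6). Since A1 is tangent to LK there, TL ⟂ LK, so LK runs along (−sin 56°, cos 56°); with |LK| = 20.1, K = (18.3, 30.8). Then |UK| = |K − U| = 35.8.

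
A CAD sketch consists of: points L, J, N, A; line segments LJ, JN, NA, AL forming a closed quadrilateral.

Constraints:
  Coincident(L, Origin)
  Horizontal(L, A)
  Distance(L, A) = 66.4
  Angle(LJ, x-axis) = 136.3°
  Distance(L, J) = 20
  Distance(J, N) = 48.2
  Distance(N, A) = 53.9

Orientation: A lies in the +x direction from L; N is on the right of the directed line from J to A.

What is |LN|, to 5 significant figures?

28.329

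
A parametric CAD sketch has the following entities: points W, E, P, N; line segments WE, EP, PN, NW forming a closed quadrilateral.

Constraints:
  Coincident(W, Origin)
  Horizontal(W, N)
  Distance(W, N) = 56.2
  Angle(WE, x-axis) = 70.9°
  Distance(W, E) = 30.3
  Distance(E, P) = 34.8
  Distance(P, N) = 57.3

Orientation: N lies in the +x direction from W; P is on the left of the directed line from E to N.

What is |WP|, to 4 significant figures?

63.41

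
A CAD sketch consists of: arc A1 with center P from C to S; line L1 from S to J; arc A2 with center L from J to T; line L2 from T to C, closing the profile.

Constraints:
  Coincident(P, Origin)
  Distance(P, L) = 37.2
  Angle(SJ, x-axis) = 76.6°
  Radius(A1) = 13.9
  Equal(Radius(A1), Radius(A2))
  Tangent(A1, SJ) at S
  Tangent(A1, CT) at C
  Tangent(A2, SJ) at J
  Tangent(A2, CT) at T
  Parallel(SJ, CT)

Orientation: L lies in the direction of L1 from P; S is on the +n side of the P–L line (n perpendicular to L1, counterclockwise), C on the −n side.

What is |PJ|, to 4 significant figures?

39.71

The slot axis is L1's direction at 76.6°, so u = (cos 76.6°, sin 76.6°) = (0.2317, 0.9728) and n = (−sin 76.6°, cos 76.6°) = (-0.9728, 0.2317). P is at the origin and L lies 37.2 along u from P, so L = 37.2·u = (8.621, 36.19). Tangency of A1 to both parallel lines with radius 13.9 puts S and C at P ± 13.9·n: S = (-13.52, 3.221), C = (13.52, -3.221). Equal radii place J and T the same way about L: J = L + 13.9·n = (-4.901, 39.41), T = L − 13.9·n = (22.14, 32.97). Then |PJ| = |J − P| = 39.71.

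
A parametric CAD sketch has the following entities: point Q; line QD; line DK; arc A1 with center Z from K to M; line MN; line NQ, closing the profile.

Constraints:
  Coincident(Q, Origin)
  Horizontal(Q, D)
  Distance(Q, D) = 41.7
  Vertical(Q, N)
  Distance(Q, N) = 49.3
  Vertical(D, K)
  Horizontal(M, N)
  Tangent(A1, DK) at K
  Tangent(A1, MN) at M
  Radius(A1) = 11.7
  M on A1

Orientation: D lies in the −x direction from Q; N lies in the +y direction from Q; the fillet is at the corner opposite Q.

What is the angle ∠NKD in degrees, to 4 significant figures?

105.7°

Q is at the origin; QD is horizontal with |QD| = 41.7 and D on the −x side, so D = (-41.70, 0.000). Q and N share the same x with |QN| = 49.3 and N on the +y side, so N = (0.000, 49.30). The virtual corner opposite Q is at (-41.70, 49.30). The tangent condition forces ZK to be normal to DK and since A1 is tangent to MN there, ZM ⟂ MN, with radius 11.7, so the center Z sits 11.7 in from both sides at Z = (-30.00, 37.60). That places the tangent points at K = (-41.70, 37.60) on DK and M = (-30.00, 49.30) on MN. Then cos ∠NKD = KN·KD / (|KN||KD|), giving 105.7°.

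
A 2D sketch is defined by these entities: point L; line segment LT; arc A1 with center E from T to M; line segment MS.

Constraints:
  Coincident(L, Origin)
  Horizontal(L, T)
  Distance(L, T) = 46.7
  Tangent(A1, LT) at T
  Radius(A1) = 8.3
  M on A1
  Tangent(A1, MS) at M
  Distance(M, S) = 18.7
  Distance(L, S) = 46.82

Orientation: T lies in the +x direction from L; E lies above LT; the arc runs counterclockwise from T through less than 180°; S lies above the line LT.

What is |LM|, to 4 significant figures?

54.20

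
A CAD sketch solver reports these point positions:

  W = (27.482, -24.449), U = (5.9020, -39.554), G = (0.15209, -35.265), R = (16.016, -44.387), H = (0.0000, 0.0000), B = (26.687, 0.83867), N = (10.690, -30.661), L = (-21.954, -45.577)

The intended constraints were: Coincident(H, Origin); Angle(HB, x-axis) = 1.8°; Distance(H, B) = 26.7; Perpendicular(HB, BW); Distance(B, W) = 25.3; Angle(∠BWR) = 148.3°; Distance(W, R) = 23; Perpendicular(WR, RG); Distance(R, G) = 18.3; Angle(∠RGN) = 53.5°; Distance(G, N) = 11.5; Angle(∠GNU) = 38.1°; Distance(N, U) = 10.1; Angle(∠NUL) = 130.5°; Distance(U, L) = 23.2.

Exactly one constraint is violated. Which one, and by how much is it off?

Distance(U, L) = 23.2 — off by 5.30.

H = (0.00, 0.00) ✓; HB at 1.800° ✓; |HB| = 26.70 ✓; ∠(HB, BW) = 90.00° ✓; |BW| = 25.30 ✓; ∠BWR = 148.3° ✓; |WR| = 23.00 ✓; ∠(WR, RG) = 90.00° ✓; |RG| = 18.30 ✓; ∠RGN = 53.50° ✓; |GN| = 11.50 ✓; ∠GNU = 38.10° ✓; |NU| = 10.10 ✓; ∠NUL = 130.5° ✓; |UL| = 28.50 ✗.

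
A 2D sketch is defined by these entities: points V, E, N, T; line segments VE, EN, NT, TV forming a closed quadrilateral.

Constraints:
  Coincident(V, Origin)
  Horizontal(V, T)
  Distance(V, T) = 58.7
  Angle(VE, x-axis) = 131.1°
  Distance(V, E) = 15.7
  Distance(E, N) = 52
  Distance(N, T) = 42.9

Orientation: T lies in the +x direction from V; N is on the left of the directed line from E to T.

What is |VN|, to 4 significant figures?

50.77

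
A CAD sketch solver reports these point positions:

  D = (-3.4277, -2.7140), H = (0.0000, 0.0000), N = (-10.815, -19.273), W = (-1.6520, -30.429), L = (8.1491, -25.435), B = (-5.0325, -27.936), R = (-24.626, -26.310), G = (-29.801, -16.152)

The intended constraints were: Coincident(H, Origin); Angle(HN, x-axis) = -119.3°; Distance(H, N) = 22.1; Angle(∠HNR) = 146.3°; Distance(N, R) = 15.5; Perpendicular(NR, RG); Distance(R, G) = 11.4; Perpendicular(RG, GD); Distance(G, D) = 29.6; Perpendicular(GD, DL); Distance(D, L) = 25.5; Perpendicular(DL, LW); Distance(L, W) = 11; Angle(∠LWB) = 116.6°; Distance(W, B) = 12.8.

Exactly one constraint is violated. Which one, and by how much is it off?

Distance(W, B) = 12.8 — off by 8.60.

H = (0.00, 0.00) ✓; HN at -119.3° ✓; |HN| = 22.10 ✓; ∠HNR = 146.3° ✓; |NR| = 15.50 ✓; ∠(NR, RG) = 90.00° ✓; |RG| = 11.40 ✓; ∠(RG, GD) = 90.00° ✓; |GD| = 29.60 ✓; ∠(GD, DL) = 90.00° ✓; |DL| = 25.50 ✓; ∠(DL, LW) = 90.00° ✓; |LW| = 11.00 ✓; ∠LWB = 116.6° ✓; |WB| = 4.200 ✗.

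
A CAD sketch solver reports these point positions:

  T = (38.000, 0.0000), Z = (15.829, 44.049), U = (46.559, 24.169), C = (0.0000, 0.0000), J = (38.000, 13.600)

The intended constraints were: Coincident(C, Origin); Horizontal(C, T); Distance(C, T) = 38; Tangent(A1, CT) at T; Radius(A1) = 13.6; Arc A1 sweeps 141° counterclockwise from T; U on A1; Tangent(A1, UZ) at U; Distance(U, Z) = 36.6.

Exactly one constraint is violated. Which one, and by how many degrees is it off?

Tangent(A1, UZ) at U — off by 6.10°.

C = (0.00, 0.00) ✓; C.y = 0.00, T.y = 0.00 ✓; |CT| = 38.00 ✓; ∠(JT, TC) = 90.00° ✓; |JT| = 13.60 ✓; bearing(J→U) − bearing(J→T) = 141.0° ✓; |JU| = 13.60 ✓; ∠(JU, UZ) = 83.90° ✗; |UZ| = 36.60 ✓.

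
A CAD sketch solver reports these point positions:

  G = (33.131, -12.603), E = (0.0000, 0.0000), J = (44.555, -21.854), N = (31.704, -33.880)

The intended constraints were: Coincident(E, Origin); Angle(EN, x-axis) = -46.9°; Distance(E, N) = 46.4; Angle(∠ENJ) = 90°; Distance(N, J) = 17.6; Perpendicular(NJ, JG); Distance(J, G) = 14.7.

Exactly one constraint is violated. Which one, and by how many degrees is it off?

Perpendicular(NJ, JG) — off by 7.90°.

E = (0.00, 0.00) ✓; EN at -46.90° ✓; |EN| = 46.40 ✓; ∠ENJ = 90.00° ✓; |NJ| = 17.60 ✓; ∠(NJ, JG) = 97.90° ✗; |JG| = 14.70 ✓.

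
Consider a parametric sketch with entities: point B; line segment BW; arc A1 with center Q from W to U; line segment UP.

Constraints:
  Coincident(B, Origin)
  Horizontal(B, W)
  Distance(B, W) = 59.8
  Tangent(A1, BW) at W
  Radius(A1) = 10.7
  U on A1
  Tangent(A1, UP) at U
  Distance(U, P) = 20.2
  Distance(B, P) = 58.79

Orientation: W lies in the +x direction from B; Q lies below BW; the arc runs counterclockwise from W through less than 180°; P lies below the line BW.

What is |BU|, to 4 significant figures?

50.34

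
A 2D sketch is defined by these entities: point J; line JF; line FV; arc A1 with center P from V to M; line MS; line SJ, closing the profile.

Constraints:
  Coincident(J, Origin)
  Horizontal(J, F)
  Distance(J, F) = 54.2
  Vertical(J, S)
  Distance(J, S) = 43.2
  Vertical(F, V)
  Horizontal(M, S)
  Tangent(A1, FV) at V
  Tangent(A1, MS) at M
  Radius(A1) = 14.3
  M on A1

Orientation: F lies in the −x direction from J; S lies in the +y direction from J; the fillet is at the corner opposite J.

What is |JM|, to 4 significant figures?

58.81

J is at the origin; J and F share the same y with |JF| = 54.2 and F on the −x side, so F = (-54.20, 0.000). JS is vertical with |JS| = 43.2 and S on the +y side, so S = (0.000, 43.20). The virtual corner opposite J is at (-54.20, 43.20). A1 meets FV tangentially, so PV is at right angles to FV and tangency of A1 to MS means the radius PM is perpendicular to MS, with radius 14.3, so the center P sits 14.3 in from both sides at P = (-39.90, 28.90). That places the tangent points at V = (-54.20, 28.90) on FV and M = (-39.90, 43.20) on MS. Then |JM| = |M − J| = 58.81.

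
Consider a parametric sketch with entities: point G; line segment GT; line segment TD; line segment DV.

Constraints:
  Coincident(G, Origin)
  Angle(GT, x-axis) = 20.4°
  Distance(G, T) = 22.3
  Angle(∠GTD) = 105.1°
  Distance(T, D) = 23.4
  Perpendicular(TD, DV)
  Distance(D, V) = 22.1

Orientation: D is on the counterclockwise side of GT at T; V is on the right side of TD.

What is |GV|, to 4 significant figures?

52.50

∠GTD = 105.1°, so TD runs at 20.4° + (180° − 105.1°) = 95.30° from the x-axis; with |TD| = 23.4, D = T + 23.4·(cos 95.30°, sin 95.30°) = (18.74, 31.07). TD ⟂ DV; with |DV| = 22.1 on the right of TD, V = D + 22.1·(0.9957, 0.09237) = (40.75, 33.11). Then |GV| = |V − G| = 52.50.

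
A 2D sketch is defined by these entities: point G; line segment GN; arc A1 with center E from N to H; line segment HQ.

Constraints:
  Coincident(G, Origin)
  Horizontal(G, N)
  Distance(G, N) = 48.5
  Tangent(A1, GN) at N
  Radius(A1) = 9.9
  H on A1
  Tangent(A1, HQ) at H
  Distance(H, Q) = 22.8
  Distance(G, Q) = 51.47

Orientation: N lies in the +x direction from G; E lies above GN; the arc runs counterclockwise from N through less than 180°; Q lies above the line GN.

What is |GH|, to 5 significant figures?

58.032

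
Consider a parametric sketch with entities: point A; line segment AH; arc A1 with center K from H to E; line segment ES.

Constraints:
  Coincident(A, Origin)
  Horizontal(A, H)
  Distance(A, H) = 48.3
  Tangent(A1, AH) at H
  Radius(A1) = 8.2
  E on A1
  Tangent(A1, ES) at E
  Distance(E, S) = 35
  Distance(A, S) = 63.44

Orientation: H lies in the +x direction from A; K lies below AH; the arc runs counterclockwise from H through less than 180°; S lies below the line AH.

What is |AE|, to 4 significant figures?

41.30

Checks: |KE| = 8.200 ✓; ∠(KE, ES) = 90.00° ✓; |ES| = 35.00 ✓; |AS| = 63.44 ✓.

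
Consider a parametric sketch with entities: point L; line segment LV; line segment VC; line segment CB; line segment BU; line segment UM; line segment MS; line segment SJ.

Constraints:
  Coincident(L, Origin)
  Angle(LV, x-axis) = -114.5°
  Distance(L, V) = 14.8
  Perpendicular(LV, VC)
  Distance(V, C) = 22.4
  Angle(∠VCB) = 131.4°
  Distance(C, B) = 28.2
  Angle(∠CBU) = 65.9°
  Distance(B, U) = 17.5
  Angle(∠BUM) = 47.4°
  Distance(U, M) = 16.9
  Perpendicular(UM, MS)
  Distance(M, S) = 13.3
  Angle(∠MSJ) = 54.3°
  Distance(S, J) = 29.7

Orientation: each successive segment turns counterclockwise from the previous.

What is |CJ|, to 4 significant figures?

31.53

UM is perpendicular to MS, so MS runs at 0.8000°; with |MS| = 13.3, S = (40.48, -16.29). ∠MSJ = 54.3° gives SJ at 126.5° from the x-axis; with |SJ| = 29.7, J = (22.81, 7.585). Then |CJ| = |J − C| = 31.53.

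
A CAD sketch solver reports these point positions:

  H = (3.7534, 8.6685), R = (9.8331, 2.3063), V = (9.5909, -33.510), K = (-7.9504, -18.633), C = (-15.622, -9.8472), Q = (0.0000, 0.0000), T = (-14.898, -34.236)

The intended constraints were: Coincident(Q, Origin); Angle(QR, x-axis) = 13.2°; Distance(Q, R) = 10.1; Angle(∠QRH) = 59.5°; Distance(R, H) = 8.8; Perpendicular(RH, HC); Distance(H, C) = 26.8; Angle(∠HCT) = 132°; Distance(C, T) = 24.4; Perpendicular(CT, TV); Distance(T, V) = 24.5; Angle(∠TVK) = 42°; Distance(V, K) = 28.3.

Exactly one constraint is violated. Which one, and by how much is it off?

Distance(V, K) = 28.3 — off by 5.30.

Q = (0.00, 0.00) ✓; QR at 13.20° ✓; |QR| = 10.10 ✓; ∠QRH = 59.50° ✓; |RH| = 8.800 ✓; ∠(RH, HC) = 90.00° ✓; |HC| = 26.80 ✓; ∠HCT = 132.0° ✓; |CT| = 24.40 ✓; ∠(CT, TV) = 90.00° ✓; |TV| = 24.50 ✓; ∠TVK = 42.00° ✓; |VK| = 23.00 ✗.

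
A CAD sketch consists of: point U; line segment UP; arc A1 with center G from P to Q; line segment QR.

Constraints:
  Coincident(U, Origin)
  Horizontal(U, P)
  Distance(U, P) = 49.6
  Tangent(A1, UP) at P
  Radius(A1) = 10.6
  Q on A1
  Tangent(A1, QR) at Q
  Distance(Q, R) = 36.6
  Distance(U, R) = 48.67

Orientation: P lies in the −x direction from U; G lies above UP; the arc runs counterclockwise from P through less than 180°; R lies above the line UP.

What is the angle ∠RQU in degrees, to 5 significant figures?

78.376°

Checks: |GP| = 10.60 ✓; |GQ| = 10.60 ✓; ∠(GQ, QR) = 90.00° ✓; |QR| = 36.60 ✓; |UR| = 48.67 ✓.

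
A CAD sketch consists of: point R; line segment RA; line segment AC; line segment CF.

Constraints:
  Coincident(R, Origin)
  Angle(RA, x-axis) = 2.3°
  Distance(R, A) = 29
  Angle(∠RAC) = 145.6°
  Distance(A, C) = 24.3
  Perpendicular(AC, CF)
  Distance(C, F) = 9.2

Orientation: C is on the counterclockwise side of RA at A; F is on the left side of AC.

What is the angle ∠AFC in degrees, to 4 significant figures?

69.26°

R is at the origin; RA runs at 2.3° with length 29.0, so A = 29.0·(cos 2.3°, sin 2.3°) = (28.98, 1.164). ∠RAC = 145.6°, so AC runs at 2.3° + (180° − 145.6°) = 36.70° from the x-axis; with |AC| = 24.3, C = A + 24.3·(cos 36.70°, sin 36.70°) = (48.46, 15.69). AC is perpendicular to CF; with |CF| = 9.2 on the left of AC, F = C + 9.2·(-0.5976, 0.8018) = (42.96, 23.06). Then cos ∠AFC = FA·FC / (|FA||FC|), giving 69.26°.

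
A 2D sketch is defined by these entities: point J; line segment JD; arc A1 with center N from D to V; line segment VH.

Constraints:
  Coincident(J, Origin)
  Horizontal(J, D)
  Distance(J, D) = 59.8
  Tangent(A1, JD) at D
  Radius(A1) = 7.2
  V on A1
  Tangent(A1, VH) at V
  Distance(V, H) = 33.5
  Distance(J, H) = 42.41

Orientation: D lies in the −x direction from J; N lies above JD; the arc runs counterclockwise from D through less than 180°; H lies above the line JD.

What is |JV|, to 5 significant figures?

54.456

J is at the origin; JD is horizontal with |JD| = 59.8 and D on the −x side, so D = (-59.800, 0.0000). A1 meets JD tangentially, so ND is at right angles to JD, so N = D + (0, 7.2) = (-59.800, 7.2000). Since NV ⟂ VH (tangency), |NH| = √(7.2² + 33.5²) = 34.265 regardless of where V sits on A1. So H lies on both circle(J, 42.41) and circle(N, 34.265); the above-JD intersection is H = (-32.237, 27.557). V is the foot of the tangent from H: V = (-54.401, 2.4365).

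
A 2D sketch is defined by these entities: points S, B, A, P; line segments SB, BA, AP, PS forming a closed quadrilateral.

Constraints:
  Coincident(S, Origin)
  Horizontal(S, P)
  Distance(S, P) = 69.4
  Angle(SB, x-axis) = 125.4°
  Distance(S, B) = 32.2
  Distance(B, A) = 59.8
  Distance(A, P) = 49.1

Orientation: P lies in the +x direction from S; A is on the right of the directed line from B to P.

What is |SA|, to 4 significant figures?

28.44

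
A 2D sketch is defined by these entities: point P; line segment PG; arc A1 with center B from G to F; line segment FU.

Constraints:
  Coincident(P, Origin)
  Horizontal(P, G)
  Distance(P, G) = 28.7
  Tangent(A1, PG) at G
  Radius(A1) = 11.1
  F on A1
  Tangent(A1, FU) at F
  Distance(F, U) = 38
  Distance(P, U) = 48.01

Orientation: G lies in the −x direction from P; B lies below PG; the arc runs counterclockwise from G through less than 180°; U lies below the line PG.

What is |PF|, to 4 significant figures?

41.32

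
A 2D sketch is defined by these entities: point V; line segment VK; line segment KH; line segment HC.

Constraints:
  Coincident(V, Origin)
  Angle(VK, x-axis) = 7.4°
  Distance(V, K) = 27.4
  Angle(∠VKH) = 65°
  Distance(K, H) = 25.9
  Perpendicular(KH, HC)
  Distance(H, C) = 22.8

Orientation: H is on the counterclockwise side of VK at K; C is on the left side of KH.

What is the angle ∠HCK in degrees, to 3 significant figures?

48.6°

V is at the origin; VK runs at 7.4° with length 27.4, so K = 27.4·(cos 7.4°, sin 7.4°) = (27.2, 3.53). ∠VKH = 65.0°, so KH runs at 7.4° + (180° − 65.0°) = 122° from the x-axis; with |KH| = 25.9, H = K + 25.9·(cos 122°, sin 122°) = (13.3, 25.4). The perpendicularity gives HC at right angles to KH; with |HC| = 22.8 on the left of KH, C = H + 22.8·(-0.844, -0.536) = (-5.96, 13.2). Then cos ∠HCK = CH·CK / (|CH||CK|), giving 48.6°.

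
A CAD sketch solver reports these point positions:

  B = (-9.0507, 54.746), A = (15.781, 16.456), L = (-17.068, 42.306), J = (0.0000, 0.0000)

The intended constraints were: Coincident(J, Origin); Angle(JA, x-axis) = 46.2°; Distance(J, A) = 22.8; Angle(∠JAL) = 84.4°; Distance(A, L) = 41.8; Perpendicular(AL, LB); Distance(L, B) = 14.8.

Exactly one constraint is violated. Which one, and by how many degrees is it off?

Perpendicular(AL, LB) — off by 5.40°.

J = (0.00, 0.00) ✓; JA at 46.20° ✓; |JA| = 22.80 ✓; ∠JAL = 84.40° ✓; |AL| = 41.80 ✓; ∠(AL, LB) = 84.60° ✗; |LB| = 14.80 ✓.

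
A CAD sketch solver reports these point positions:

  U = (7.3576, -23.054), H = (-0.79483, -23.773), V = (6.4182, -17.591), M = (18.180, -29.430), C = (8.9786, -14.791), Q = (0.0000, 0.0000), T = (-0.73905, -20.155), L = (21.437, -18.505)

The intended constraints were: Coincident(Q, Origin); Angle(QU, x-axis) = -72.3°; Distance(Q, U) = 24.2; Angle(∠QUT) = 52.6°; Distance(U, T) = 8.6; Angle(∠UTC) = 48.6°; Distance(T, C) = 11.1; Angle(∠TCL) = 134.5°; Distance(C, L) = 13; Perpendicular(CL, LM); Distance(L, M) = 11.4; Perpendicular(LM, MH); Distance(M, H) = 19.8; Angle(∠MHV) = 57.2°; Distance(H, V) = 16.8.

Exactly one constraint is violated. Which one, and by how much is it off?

Distance(H, V) = 16.8 — off by 7.30.

Q = (0.00, 0.00) ✓; QU at -72.30° ✓; |QU| = 24.20 ✓; ∠QUT = 52.60° ✓; |UT| = 8.600 ✓; ∠UTC = 48.60° ✓; |TC| = 11.10 ✓; ∠TCL = 134.5° ✓; |CL| = 13.00 ✓; ∠(CL, LM) = 90.00° ✓; |LM| = 11.40 ✓; ∠(LM, MH) = 90.00° ✓; |MH| = 19.80 ✓; ∠MHV = 57.20° ✓; |HV| = 9.500 ✗.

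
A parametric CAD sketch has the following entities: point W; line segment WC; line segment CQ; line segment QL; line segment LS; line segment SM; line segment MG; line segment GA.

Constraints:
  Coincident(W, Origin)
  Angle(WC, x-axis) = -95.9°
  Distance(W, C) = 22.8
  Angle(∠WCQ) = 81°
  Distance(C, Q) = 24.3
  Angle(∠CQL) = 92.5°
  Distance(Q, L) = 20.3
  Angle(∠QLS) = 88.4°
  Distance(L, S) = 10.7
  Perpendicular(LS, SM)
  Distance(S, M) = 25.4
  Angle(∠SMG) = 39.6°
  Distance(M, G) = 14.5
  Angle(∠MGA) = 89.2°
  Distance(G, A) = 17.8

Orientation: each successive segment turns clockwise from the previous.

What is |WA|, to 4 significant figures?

8.043

W is at the origin; WC runs at -95.9° with length 22.8, so C = (-2.344, -22.68). ∠WCQ = 81.0° gives CQ at 165.1° from the x-axis; with |CQ| = 24.3, Q = (-25.83, -16.43). ∠CQL = 92.5° gives QL at 77.60° from the x-axis; with |QL| = 20.3, L = (-21.47, 3.396). ∠QLS = 88.4° gives LS at -14.00° from the x-axis; with |LS| = 10.7, S = (-11.09, 0.8070). LS ⟂ SM, so SM runs at -104.0°; with |SM| = 25.4, M = (-17.23, -23.84). ∠SMG = 39.6° gives MG at 115.6° from the x-axis; with |MG| = 14.5, G = (-23.50, -10.76). ∠MGA = 89.2° gives GA at 24.80° from the x-axis; with |GA| = 17.8, A = (-7.337, -3.296). Then |WA| = |A − W| = 8.043.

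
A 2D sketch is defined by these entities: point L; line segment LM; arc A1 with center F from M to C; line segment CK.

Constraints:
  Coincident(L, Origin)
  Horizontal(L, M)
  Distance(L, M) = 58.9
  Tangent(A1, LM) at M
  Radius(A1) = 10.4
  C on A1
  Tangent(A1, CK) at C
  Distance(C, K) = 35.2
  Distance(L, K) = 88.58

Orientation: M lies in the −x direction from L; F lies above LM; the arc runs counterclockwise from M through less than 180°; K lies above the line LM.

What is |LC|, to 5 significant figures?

55.041

L is at the origin; L and M share the same y with |LM| = 58.9 and M on the −x side, so M = (-58.900, 0.0000). Tangency of A1 to LM means the radius FM is perpendicular to LM, so F = M + (0, 10.4) = (-58.900, 10.400). Since FC ⟂ CK (tangency), |FK| = √(10.4² + 35.2²) = 36.704 regardless of where C sits on A1. So K lies on both circle(L, 88.58) and circle(F, 36.704); the above-LM intersection is K = (-78.190, 41.627). C is the foot of the tangent from K: C = (-51.963, 18.149).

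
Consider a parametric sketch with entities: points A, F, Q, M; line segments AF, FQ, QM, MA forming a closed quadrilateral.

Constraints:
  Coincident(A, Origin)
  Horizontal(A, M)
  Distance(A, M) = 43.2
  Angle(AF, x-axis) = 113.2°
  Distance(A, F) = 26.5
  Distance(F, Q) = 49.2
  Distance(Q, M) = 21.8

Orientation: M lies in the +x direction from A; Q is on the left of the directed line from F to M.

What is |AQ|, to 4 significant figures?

44.16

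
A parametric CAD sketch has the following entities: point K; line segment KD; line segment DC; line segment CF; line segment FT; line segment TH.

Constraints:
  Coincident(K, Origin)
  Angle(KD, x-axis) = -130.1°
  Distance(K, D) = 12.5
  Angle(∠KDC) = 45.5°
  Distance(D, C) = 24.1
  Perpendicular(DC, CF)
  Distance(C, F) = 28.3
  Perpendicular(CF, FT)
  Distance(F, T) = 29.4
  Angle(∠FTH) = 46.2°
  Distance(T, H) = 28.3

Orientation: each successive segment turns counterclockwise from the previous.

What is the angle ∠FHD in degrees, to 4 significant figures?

144.5°

CF is perpendicular to FT, so FT runs at -175.6°; with |FT| = 29.4, T = (-15.51, 18.25). ∠FTH = 46.2° gives TH at -41.80° from the x-axis; with |TH| = 28.3, H = (5.590, -0.6144). Then cos ∠FHD = HF·HD / (|HF||HD|), giving 144.5°.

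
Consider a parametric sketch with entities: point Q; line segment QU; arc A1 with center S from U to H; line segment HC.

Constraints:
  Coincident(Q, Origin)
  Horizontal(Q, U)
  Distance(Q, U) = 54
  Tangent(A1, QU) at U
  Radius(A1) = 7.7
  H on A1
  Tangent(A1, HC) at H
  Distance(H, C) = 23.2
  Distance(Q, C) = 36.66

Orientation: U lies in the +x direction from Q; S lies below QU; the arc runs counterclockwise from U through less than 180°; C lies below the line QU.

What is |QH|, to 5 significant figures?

48.741

Checks: Q = (0.00, 0.00) ✓; Q.y = 0.00, U.y = 0.00 ✓; |SH| = 7.700 ✓; ∠(SH, HC) = 90.00° ✓; |HC| = 23.20 ✓; |QC| = 36.66 ✓.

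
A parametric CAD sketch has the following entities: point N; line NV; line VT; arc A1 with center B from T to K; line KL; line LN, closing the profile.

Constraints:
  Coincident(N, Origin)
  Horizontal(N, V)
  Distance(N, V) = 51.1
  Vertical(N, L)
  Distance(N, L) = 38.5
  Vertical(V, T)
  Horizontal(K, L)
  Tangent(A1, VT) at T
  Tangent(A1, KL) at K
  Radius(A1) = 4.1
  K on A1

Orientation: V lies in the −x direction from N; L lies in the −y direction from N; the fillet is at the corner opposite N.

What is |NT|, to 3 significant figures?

61.6

N is at the origin; NV is horizontal with |NV| = 51.1 and V on the −x side, so V = (-51.1, 0.00). NL is vertical with |NL| = 38.5 and L on the −y side, so L = (0.00, -38.5). The virtual corner opposite N is at (-51.1, -38.5). Since A1 is tangent to VT there, BT ⟂ VT and tangency of A1 to KL means the radius BK is perpendicular to KL, with radius 4.1, so the center B sits 4.1 in from both sides at B = (-47.0, -34.4). That places the tangent points at T = (-51.1, -34.4) on VT and K = (-47.0, -38.5) on KL. Then |NT| = |T − N| = 61.6.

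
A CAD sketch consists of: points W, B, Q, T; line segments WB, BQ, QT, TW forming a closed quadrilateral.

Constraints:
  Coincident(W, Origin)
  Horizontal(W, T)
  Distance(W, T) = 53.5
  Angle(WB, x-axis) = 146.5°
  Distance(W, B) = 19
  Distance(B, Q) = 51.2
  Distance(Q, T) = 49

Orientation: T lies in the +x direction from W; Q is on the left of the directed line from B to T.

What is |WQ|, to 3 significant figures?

47.9

Checks: |BQ| = 51.20 ✓; |QT| = 49.00 ✓.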